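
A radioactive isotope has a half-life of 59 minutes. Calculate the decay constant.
λ = ln(2)/t½ = 0.01175 minute⁻¹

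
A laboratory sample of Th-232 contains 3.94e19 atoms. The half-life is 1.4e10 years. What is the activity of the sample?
A = λN = 1.951e9 decays/year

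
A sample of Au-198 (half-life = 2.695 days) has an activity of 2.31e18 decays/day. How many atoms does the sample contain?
N = A/λ = 8.981e18 atoms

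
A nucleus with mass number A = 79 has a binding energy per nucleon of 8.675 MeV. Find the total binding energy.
B.E. = 8.675 × 79 = 685.3 MeV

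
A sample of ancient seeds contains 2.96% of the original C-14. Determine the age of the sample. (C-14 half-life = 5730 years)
Age = t½ × log₂(1/ratio) = 29100 years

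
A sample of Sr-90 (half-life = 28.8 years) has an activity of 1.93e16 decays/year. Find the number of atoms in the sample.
N = A/λ = 8.019e17 atoms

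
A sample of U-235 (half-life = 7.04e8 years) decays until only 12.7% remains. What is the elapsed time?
t = t½ × log₂(N₀/N) = 2.096e9 years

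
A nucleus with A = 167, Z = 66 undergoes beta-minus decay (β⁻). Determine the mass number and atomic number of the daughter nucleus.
Daughter: A = 167, Z = 67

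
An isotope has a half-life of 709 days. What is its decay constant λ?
λ = ln(2)/t½ = 9.776e-4 day⁻¹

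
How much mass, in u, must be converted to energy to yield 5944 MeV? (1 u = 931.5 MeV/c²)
m = E/c² = 6.381 u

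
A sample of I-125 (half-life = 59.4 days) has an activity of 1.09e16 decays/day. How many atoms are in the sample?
N = A/λ = 9.341e17 atoms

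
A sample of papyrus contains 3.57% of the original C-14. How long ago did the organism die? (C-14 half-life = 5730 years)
Age = t½ × log₂(1/ratio) = 27550 years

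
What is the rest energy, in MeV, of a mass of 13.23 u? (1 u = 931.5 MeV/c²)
E = mc² = 12320 MeV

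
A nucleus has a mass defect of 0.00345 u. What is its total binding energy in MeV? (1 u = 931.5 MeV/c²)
B.E. = Δm × 931.5 = 3.214 MeV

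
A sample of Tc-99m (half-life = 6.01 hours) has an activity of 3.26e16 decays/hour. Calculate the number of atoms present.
N = A/λ = 2.827e17 atoms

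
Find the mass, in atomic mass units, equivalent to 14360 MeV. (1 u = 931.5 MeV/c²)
m = E/c² = 15.42 u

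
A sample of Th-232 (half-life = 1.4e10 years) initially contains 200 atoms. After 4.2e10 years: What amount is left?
N = N₀(1/2)^(t/t½) = 25 atoms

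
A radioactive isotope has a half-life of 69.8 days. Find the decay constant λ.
λ = ln(2)/t½ = 0.00993 day⁻¹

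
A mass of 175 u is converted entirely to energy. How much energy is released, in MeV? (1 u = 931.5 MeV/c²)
E = mc² = 1.63e5 MeV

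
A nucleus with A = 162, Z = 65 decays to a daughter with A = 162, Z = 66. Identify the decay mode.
ΔA = 0, ΔZ = +1 ⇒ beta-minus decay (β⁻)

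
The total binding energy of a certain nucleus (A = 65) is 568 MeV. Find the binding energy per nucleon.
B.E./A = 568/65 = 8.738 MeV/nucleon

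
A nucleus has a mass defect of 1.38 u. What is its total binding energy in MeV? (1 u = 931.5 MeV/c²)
B.E. = Δm × 931.5 = 1285 MeV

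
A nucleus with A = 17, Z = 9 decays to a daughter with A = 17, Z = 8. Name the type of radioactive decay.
ΔA = 0, ΔZ = -1 ⇒ beta-plus decay (β⁺) or electron capture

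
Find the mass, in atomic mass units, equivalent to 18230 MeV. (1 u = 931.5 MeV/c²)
m = E/c² = 19.57 u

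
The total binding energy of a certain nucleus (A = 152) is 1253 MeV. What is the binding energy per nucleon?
B.E./A = 1253/152 = 8.243 MeV/nucleon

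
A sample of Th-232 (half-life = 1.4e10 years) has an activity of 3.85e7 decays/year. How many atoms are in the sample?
N = A/λ = 7.776e17 atoms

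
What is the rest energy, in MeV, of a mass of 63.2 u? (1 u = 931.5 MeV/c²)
E = mc² = 58870 MeV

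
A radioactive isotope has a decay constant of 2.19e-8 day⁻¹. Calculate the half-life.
t½ = ln(2)/λ = 3.165e7 days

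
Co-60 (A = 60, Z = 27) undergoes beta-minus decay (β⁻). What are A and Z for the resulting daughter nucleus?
Daughter: A = 60, Z = 28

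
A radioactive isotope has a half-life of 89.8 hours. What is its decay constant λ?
λ = ln(2)/t½ = 0.007719 hour⁻¹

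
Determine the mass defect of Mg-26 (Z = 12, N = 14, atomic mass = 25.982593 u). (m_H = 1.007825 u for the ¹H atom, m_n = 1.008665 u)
Δm = Z·m_H + N·m_n − M = 0.2326 u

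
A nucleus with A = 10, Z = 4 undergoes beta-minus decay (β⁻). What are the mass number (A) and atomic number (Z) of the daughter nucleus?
Daughter: A = 10, Z = 5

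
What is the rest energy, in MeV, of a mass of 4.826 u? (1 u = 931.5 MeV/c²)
E = mc² = 4495 MeV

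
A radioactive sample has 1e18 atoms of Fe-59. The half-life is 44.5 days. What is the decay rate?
A = λN = 1.558e16 decays/day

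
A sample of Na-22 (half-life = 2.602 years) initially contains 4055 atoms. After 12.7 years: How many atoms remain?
N = N₀(1/2)^(t/t½) = 137.6 atoms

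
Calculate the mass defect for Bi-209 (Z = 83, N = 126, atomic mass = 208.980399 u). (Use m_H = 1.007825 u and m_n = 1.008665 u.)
Δm = Z·m_H + N·m_n − M = 1.761 u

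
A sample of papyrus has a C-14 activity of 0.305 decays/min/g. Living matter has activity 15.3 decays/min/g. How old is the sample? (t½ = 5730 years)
Age = t½ × log₂(A₀/A) = 32370 years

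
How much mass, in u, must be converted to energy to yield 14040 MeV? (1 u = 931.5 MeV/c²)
m = E/c² = 15.07 u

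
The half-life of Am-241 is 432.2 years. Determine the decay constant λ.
λ = ln(2)/t½ = 0.001604 year⁻¹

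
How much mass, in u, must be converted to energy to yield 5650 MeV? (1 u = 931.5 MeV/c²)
m = E/c² = 6.065 u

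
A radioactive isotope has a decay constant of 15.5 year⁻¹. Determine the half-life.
t½ = ln(2)/λ = 0.04472 years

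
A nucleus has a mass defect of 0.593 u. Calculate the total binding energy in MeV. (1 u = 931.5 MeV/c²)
B.E. = Δm × 931.5 = 552.4 MeV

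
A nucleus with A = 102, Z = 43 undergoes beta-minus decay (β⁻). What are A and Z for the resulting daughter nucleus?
Daughter: A = 102, Z = 44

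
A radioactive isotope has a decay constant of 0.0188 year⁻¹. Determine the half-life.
t½ = ln(2)/λ = 36.87 years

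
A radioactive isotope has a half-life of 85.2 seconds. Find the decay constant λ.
λ = ln(2)/t½ = 0.008136 second⁻¹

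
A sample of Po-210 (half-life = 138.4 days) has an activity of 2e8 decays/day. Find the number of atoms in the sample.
N = A/λ = 3.993e10 atoms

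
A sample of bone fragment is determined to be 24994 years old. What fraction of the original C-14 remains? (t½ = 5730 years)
N/N₀ = (1/2)^(t/t½) = 0.04863 = 4.86%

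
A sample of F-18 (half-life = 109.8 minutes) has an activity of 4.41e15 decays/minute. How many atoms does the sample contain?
N = A/λ = 6.986e17 atoms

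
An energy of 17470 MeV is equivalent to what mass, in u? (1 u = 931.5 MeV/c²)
m = E/c² = 18.75 u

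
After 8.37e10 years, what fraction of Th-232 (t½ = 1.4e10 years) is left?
N/N₀ = (1/2)^(t/t½) = 0.01586 = 1.59%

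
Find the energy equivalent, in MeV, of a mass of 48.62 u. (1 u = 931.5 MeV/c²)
E = mc² = 45290 MeV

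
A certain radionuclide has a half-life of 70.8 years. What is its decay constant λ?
λ = ln(2)/t½ = 0.00979 year⁻¹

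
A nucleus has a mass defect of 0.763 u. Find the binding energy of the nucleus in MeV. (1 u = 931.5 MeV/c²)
B.E. = Δm × 931.5 = 710.7 MeV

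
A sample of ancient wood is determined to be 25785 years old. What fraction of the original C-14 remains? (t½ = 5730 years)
N/N₀ = (1/2)^(t/t½) = 0.04419 = 4.42%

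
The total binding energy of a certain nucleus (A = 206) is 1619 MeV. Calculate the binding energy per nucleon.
B.E./A = 1619/206 = 7.859 MeV/nucleon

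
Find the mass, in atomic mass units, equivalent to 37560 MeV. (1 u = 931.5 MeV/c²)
m = E/c² = 40.32 u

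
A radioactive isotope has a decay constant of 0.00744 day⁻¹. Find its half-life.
t½ = ln(2)/λ = 93.16 days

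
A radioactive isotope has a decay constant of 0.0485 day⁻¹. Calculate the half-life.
t½ = ln(2)/λ = 14.29 days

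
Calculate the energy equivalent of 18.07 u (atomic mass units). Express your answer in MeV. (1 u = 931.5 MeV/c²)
E = mc² = 16830 MeV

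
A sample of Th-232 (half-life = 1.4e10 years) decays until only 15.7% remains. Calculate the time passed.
t = t½ × log₂(N₀/N) = 3.74e10 years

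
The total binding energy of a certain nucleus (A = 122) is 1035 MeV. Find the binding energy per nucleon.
B.E./A = 1035/122 = 8.484 MeV/nucleon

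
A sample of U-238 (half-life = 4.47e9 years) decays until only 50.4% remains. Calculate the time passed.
t = t½ × log₂(N₀/N) = 4.419e9 years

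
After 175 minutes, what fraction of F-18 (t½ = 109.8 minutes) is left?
N/N₀ = (1/2)^(t/t½) = 0.3313 = 33.1%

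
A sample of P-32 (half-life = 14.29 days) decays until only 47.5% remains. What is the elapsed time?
t = t½ × log₂(N₀/N) = 15.35 days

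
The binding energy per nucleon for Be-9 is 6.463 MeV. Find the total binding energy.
B.E. = 6.463 × 9 = 58.17 MeV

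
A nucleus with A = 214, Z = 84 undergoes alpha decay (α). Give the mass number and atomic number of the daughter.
Daughter: A = 210, Z = 82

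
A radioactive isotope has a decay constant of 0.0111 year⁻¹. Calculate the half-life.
t½ = ln(2)/λ = 62.45 years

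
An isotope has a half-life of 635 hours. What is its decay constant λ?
λ = ln(2)/t½ = 0.001092 hour⁻¹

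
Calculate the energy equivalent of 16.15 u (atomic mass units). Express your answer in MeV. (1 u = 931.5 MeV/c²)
E = mc² = 15040 MeV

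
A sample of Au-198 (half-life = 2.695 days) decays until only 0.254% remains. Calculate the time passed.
t = t½ × log₂(N₀/N) = 23.23 days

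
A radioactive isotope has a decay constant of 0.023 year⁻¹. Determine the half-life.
t½ = ln(2)/λ = 30.14 years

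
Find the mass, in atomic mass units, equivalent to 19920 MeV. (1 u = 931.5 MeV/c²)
m = E/c² = 21.38 u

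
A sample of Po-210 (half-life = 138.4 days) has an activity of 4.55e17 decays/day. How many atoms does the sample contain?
N = A/λ = 9.085e19 atoms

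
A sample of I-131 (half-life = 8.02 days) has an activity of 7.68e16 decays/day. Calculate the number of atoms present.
N = A/λ = 8.886e17 atoms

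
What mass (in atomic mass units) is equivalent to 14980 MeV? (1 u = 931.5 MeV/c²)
m = E/c² = 16.08 u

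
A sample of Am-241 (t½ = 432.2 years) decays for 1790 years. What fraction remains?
N/N₀ = (1/2)^(t/t½) = 0.05666 = 5.67%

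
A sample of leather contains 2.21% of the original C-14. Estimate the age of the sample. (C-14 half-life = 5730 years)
Age = t½ × log₂(1/ratio) = 31510 years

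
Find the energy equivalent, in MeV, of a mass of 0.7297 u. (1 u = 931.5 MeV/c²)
E = mc² = 679.7 MeV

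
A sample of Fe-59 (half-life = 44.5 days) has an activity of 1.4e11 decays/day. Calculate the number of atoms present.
N = A/λ = 8.988e12 atoms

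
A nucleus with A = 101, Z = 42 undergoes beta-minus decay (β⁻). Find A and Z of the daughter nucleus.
Daughter: A = 101, Z = 43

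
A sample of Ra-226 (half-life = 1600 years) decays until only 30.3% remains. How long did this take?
t = t½ × log₂(N₀/N) = 2756 years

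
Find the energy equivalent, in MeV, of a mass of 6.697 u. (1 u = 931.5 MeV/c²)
E = mc² = 6238 MeV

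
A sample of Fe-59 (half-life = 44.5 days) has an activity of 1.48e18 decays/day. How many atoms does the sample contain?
N = A/λ = 9.502e19 atoms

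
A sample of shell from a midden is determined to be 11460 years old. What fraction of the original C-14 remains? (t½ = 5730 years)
N/N₀ = (1/2)^(t/t½) = 0.25 = 25%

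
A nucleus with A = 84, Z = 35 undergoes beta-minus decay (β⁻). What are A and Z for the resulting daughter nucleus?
Daughter: A = 84, Z = 36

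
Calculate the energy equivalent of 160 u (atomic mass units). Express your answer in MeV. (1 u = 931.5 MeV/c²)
E = mc² = 1.49e5 MeV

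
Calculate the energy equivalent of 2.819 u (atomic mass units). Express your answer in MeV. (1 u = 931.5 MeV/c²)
E = mc² = 2626 MeV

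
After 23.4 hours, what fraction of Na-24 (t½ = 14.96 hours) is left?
N/N₀ = (1/2)^(t/t½) = 0.3382 = 33.8%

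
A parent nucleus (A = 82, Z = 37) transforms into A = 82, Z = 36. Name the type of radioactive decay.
ΔA = 0, ΔZ = -1 ⇒ beta-plus decay (β⁺) or electron capture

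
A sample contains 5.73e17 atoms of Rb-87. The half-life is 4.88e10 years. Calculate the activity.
A = λN = 8.139e6 decays/year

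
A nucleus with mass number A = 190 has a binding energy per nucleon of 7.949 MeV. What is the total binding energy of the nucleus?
B.E. = 7.949 × 190 = 1510 MeV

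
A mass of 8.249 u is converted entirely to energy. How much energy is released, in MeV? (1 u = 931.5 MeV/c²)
E = mc² = 7684 MeV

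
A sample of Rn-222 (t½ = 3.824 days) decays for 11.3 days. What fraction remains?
N/N₀ = (1/2)^(t/t½) = 0.129 = 12.9%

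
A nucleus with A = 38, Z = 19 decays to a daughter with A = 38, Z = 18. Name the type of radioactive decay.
ΔA = 0, ΔZ = -1 ⇒ beta-plus decay (β⁺) or electron capture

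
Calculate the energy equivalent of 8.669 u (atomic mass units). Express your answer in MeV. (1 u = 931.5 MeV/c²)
E = mc² = 8075 MeV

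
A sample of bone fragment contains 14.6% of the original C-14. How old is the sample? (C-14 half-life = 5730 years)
Age = t½ × log₂(1/ratio) = 15910 years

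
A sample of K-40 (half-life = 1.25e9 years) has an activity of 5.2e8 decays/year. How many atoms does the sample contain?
N = A/λ = 9.378e17 atoms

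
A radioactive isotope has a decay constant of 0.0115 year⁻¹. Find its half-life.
t½ = ln(2)/λ = 60.27 years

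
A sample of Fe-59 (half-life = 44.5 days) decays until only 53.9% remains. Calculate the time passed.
t = t½ × log₂(N₀/N) = 39.68 days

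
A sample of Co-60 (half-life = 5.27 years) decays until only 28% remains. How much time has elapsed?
t = t½ × log₂(N₀/N) = 9.678 years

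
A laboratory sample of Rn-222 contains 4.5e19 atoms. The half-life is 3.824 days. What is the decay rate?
A = λN = 8.157e18 decays/day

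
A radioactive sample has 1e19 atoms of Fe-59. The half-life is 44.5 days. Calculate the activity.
A = λN = 1.558e17 decays/day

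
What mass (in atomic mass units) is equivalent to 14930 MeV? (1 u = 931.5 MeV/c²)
m = E/c² = 16.03 u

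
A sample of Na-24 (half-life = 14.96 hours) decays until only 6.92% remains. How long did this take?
t = t½ × log₂(N₀/N) = 57.64 hours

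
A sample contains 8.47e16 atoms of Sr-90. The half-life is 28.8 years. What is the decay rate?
A = λN = 2.039e15 decays/year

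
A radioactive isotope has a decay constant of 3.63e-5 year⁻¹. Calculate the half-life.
t½ = ln(2)/λ = 19090 years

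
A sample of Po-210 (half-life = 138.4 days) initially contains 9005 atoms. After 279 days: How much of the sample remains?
N = N₀(1/2)^(t/t½) = 2227 atoms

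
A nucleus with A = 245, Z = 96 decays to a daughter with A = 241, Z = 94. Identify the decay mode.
ΔA = -4, ΔZ = -2 ⇒ alpha decay (α)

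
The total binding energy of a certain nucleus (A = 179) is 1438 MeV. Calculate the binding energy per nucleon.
B.E./A = 1438/179 = 8.034 MeV/nucleon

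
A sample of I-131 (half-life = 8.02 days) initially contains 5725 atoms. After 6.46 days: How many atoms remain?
N = N₀(1/2)^(t/t½) = 3276 atoms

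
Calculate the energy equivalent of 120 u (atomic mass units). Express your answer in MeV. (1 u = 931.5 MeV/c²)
E = mc² = 1.118e5 MeV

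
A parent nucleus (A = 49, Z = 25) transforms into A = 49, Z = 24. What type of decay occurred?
ΔA = 0, ΔZ = -1 ⇒ beta-plus decay (β⁺) or electron capture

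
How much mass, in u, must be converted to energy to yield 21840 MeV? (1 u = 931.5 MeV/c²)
m = E/c² = 23.45 u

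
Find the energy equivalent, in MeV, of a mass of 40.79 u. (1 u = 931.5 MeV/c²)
E = mc² = 38000 MeV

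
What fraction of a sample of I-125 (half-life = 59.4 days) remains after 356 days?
N/N₀ = (1/2)^(t/t½) = 0.0157 = 1.57%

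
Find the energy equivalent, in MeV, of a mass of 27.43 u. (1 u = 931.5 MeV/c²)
E = mc² = 25550 MeV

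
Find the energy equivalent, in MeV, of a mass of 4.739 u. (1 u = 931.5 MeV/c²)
E = mc² = 4414 MeV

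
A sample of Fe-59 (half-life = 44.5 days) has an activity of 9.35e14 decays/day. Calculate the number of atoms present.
N = A/λ = 6.003e16 atoms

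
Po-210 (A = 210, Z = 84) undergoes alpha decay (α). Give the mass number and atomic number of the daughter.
Daughter: A = 206, Z = 82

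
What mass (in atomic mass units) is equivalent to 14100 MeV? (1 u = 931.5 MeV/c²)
m = E/c² = 15.14 u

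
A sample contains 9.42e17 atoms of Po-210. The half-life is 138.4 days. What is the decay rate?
A = λN = 4.718e15 decays/day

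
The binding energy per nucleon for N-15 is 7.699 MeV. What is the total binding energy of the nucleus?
B.E. = 7.699 × 15 = 115.5 MeV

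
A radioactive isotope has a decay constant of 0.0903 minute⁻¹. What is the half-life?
t½ = ln(2)/λ = 7.676 minutes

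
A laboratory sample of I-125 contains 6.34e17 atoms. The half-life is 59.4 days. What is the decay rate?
A = λN = 7.398e15 decays/day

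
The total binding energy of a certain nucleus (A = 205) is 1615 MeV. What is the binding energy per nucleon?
B.E./A = 1615/205 = 7.878 MeV/nucleon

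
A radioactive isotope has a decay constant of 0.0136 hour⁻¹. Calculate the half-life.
t½ = ln(2)/λ = 50.97 hours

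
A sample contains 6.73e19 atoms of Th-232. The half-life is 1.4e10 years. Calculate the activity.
A = λN = 3.332e9 decays/year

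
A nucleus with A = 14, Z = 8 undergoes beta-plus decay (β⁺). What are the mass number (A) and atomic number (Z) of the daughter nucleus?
Daughter: A = 14, Z = 7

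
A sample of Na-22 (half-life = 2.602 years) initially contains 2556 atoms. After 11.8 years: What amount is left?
N = N₀(1/2)^(t/t½) = 110.3 atoms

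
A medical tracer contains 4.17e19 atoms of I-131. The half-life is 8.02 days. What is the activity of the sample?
A = λN = 3.604e18 decays/day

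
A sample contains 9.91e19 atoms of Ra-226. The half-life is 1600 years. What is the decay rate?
A = λN = 4.293e16 decays/year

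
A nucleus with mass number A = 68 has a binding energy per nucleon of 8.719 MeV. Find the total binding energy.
B.E. = 8.719 × 68 = 592.9 MeV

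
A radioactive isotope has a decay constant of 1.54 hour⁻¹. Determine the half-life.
t½ = ln(2)/λ = 0.4501 hours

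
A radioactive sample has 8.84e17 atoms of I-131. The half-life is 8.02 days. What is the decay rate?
A = λN = 7.64e16 decays/day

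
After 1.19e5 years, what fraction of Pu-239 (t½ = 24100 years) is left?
N/N₀ = (1/2)^(t/t½) = 0.03263 = 3.26%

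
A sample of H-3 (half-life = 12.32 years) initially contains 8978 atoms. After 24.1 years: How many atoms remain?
N = N₀(1/2)^(t/t½) = 2314 atoms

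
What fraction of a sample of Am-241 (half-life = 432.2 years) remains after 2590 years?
N/N₀ = (1/2)^(t/t½) = 0.01571 = 1.57%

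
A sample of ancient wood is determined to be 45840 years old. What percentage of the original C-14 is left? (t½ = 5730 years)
N/N₀ = (1/2)^(t/t½) = 0.003906 = 0.391%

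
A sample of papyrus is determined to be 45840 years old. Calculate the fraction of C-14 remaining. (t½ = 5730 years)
N/N₀ = (1/2)^(t/t½) = 0.003906 = 0.391%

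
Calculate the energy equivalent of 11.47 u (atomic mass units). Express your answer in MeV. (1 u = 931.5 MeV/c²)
E = mc² = 10680 MeV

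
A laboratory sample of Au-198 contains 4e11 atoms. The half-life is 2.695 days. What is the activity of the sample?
A = λN = 1.029e11 decays/day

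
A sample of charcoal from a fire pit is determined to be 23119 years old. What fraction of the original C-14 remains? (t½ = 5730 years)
N/N₀ = (1/2)^(t/t½) = 0.06101 = 6.1%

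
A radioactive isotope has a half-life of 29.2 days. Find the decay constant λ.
λ = ln(2)/t½ = 0.02374 day⁻¹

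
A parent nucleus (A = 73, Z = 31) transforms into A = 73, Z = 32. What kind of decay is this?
ΔA = 0, ΔZ = +1 ⇒ beta-minus decay (β⁻)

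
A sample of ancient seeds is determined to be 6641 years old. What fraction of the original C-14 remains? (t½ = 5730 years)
N/N₀ = (1/2)^(t/t½) = 0.4478 = 44.8%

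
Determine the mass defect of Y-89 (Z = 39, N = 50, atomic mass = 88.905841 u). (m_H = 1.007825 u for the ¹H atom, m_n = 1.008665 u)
Δm = Z·m_H + N·m_n − M = 0.8326 u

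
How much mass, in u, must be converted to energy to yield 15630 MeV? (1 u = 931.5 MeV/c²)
m = E/c² = 16.78 u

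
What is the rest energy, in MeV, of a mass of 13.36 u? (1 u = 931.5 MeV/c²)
E = mc² = 12440 MeV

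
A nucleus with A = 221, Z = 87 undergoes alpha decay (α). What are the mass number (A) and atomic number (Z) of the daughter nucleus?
Daughter: A = 217, Z = 85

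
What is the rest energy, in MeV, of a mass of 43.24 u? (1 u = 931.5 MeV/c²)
E = mc² = 40280 MeV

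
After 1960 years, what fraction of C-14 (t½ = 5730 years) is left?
N/N₀ = (1/2)^(t/t½) = 0.7889 = 78.9%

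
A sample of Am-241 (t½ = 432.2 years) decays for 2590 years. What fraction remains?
N/N₀ = (1/2)^(t/t½) = 0.01571 = 1.57%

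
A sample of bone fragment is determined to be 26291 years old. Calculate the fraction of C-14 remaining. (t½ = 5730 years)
N/N₀ = (1/2)^(t/t½) = 0.04157 = 4.16%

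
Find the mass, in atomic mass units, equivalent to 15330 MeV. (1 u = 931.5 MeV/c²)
m = E/c² = 16.46 u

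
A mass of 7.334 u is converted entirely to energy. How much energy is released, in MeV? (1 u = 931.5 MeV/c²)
E = mc² = 6832 MeV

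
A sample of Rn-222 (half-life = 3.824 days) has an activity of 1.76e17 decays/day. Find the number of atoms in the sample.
N = A/λ = 9.71e17 atoms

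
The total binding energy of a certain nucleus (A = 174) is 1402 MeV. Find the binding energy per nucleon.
B.E./A = 1402/174 = 8.057 MeV/nucleon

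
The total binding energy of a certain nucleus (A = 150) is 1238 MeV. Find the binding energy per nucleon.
B.E./A = 1238/150 = 8.253 MeV/nucleon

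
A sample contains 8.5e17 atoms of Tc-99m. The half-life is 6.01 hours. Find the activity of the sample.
A = λN = 9.803e16 decays/hour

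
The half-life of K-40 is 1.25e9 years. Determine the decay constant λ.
λ = ln(2)/t½ = 5.545e-10 year⁻¹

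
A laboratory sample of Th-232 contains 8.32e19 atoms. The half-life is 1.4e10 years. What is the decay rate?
A = λN = 4.119e9 decays/year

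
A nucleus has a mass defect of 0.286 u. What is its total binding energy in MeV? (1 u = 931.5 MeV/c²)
B.E. = Δm × 931.5 = 266.4 MeV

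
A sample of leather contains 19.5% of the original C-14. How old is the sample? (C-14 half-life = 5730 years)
Age = t½ × log₂(1/ratio) = 13510 years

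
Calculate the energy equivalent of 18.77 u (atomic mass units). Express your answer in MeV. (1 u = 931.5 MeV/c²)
E = mc² = 17480 MeV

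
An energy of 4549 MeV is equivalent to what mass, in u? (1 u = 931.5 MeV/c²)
m = E/c² = 4.884 u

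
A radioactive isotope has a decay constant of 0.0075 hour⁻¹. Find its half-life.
t½ = ln(2)/λ = 92.42 hours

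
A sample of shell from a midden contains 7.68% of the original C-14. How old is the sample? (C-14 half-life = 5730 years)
Age = t½ × log₂(1/ratio) = 21220 years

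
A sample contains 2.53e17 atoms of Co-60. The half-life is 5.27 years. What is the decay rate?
A = λN = 3.328e16 decays/year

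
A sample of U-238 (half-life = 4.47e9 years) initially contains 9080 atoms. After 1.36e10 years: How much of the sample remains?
N = N₀(1/2)^(t/t½) = 1102 atoms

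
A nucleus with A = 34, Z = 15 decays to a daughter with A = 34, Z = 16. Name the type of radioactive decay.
ΔA = 0, ΔZ = +1 ⇒ beta-minus decay (β⁻)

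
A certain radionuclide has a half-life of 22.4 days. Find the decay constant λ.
λ = ln(2)/t½ = 0.03094 day⁻¹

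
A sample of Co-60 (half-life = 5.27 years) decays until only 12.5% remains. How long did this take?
t = t½ × log₂(N₀/N) = 15.81 years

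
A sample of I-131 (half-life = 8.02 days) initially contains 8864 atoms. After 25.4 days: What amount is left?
N = N₀(1/2)^(t/t½) = 986.8 atoms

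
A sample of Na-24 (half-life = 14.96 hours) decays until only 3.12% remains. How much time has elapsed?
t = t½ × log₂(N₀/N) = 74.83 hours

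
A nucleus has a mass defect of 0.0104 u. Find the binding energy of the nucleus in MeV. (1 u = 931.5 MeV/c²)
B.E. = Δm × 931.5 = 9.688 MeV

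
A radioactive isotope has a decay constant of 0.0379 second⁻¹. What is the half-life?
t½ = ln(2)/λ = 18.29 seconds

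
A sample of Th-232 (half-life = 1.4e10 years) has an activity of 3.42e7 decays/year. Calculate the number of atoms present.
N = A/λ = 6.908e17 atoms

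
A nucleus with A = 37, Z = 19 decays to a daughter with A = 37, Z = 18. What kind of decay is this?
ΔA = 0, ΔZ = -1 ⇒ beta-plus decay (β⁺) or electron capture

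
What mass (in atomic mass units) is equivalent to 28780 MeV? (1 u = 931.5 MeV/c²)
m = E/c² = 30.9 u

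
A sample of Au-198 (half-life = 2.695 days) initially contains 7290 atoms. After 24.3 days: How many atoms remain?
N = N₀(1/2)^(t/t½) = 14.07 atoms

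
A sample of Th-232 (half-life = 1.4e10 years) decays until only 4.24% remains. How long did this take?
t = t½ × log₂(N₀/N) = 6.384e10 years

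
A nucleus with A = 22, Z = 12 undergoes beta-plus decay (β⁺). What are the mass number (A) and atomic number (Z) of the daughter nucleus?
Daughter: A = 22, Z = 11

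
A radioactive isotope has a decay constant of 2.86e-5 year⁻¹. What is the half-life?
t½ = ln(2)/λ = 24240 years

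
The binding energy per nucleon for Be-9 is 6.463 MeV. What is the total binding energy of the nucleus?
B.E. = 6.463 × 9 = 58.17 MeV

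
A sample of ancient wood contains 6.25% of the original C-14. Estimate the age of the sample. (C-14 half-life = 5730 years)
Age = t½ × log₂(1/ratio) = 22920 years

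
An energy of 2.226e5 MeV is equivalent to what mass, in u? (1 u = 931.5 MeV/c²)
m = E/c² = 239 u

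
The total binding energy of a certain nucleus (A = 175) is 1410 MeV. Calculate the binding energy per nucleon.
B.E./A = 1410/175 = 8.057 MeV/nucleon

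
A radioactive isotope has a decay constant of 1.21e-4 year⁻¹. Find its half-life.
t½ = ln(2)/λ = 5728 years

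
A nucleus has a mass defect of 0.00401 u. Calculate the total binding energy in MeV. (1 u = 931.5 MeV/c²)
B.E. = Δm × 931.5 = 3.735 MeV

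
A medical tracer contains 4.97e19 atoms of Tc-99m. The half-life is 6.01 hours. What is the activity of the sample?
A = λN = 5.732e18 decays/hour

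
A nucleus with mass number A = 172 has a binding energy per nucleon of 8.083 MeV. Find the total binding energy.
B.E. = 8.083 × 172 = 1390 MeV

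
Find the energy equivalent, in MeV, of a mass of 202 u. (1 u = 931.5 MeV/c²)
E = mc² = 1.882e5 MeV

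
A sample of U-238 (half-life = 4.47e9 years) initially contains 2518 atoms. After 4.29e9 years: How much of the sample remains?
N = N₀(1/2)^(t/t½) = 1295 atoms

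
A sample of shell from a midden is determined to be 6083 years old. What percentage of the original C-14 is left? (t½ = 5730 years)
N/N₀ = (1/2)^(t/t½) = 0.4791 = 47.9%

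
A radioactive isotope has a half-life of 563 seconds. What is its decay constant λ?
λ = ln(2)/t½ = 0.001231 second⁻¹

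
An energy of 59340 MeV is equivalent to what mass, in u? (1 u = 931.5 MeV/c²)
m = E/c² = 63.7 u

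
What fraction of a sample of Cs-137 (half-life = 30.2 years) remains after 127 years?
N/N₀ = (1/2)^(t/t½) = 0.05421 = 5.42%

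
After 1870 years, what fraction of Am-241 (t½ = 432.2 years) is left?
N/N₀ = (1/2)^(t/t½) = 0.04983 = 4.98%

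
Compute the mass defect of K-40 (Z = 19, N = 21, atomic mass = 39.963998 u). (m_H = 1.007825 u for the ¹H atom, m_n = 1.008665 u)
Δm = Z·m_H + N·m_n − M = 0.3666 u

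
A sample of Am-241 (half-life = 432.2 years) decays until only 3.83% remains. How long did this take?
t = t½ × log₂(N₀/N) = 2034 years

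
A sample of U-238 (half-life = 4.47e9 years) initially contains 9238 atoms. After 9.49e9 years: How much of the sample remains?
N = N₀(1/2)^(t/t½) = 2121 atoms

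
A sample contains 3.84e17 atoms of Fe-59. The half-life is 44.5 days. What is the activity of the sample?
A = λN = 5.981e15 decays/day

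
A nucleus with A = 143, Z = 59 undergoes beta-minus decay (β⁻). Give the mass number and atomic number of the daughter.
Daughter: A = 143, Z = 60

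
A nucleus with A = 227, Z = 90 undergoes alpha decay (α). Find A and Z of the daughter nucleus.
Daughter: A = 223, Z = 88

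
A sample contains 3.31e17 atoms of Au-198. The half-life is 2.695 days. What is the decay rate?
A = λN = 8.513e16 decays/day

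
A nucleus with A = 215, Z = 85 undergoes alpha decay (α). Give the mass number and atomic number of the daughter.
Daughter: A = 211, Z = 83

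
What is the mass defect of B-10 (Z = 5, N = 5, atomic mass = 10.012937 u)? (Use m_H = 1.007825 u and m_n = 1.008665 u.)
Δm = Z·m_H + N·m_n − M = 0.06951 u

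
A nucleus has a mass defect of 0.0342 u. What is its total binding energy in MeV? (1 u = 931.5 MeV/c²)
B.E. = Δm × 931.5 = 31.86 MeV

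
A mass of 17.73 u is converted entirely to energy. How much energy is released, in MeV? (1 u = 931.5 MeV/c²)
E = mc² = 16520 MeV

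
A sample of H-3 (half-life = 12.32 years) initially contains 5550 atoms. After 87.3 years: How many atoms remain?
N = N₀(1/2)^(t/t½) = 40.85 atoms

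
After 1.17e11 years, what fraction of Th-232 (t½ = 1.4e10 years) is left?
N/N₀ = (1/2)^(t/t½) = 0.00305 = 0.305%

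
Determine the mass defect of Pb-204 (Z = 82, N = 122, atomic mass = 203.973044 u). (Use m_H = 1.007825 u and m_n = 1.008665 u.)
Δm = Z·m_H + N·m_n − M = 1.726 u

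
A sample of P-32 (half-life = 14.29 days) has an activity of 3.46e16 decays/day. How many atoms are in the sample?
N = A/λ = 7.133e17 atoms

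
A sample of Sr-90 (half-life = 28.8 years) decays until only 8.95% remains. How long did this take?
t = t½ × log₂(N₀/N) = 100.3 years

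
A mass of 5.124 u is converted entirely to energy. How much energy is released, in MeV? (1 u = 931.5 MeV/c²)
E = mc² = 4773 MeV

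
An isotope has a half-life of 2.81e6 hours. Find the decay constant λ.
λ = ln(2)/t½ = 2.467e-7 hour⁻¹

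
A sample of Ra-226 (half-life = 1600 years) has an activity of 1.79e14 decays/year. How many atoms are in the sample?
N = A/λ = 4.132e17 atoms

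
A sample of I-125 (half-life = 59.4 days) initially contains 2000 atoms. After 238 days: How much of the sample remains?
N = N₀(1/2)^(t/t½) = 124.4 atoms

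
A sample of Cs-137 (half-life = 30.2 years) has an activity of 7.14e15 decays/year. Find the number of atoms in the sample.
N = A/λ = 3.111e17 atoms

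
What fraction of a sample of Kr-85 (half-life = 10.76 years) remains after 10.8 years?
N/N₀ = (1/2)^(t/t½) = 0.4987 = 49.9%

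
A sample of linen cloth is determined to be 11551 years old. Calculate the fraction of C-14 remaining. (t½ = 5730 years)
N/N₀ = (1/2)^(t/t½) = 0.2473 = 24.7%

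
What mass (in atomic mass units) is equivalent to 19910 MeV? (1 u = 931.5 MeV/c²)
m = E/c² = 21.37 u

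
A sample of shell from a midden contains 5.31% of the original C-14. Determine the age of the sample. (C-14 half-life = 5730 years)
Age = t½ × log₂(1/ratio) = 24270 years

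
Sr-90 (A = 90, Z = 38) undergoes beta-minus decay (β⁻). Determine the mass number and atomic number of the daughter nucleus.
Daughter: A = 90, Z = 39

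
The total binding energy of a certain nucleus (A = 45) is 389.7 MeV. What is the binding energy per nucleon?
B.E./A = 389.7/45 = 8.66 MeV/nucleon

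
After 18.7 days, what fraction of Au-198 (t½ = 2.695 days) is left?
N/N₀ = (1/2)^(t/t½) = 0.008151 = 0.815%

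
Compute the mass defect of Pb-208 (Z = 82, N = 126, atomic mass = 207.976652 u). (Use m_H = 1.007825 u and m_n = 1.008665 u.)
Δm = Z·m_H + N·m_n − M = 1.757 u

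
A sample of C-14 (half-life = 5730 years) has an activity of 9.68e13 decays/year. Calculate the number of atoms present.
N = A/λ = 8.002e17 atoms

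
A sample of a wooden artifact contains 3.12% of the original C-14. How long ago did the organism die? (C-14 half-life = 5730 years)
Age = t½ × log₂(1/ratio) = 28660 years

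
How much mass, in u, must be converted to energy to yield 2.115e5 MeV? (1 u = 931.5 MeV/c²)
m = E/c² = 227.1 u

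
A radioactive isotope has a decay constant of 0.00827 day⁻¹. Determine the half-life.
t½ = ln(2)/λ = 83.81 days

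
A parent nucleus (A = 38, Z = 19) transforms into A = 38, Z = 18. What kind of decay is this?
ΔA = 0, ΔZ = -1 ⇒ beta-plus decay (β⁺) or electron capture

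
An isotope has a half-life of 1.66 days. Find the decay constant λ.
λ = ln(2)/t½ = 0.4176 day⁻¹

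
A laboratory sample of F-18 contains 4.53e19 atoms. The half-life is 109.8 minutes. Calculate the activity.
A = λN = 2.86e17 decays/minute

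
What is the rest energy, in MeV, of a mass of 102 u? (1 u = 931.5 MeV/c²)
E = mc² = 95010 MeV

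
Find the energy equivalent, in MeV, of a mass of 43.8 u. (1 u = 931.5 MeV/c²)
E = mc² = 40800 MeV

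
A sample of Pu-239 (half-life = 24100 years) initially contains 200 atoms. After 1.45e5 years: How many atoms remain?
N = N₀(1/2)^(t/t½) = 3.089 atoms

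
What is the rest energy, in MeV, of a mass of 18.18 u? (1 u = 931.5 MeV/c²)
E = mc² = 16930 MeV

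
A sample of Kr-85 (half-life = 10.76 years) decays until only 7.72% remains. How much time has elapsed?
t = t½ × log₂(N₀/N) = 39.76 years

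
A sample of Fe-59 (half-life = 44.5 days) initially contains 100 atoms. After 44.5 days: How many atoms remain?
N = N₀(1/2)^(t/t½) = 50 atoms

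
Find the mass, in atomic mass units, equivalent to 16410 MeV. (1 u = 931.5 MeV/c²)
m = E/c² = 17.62 u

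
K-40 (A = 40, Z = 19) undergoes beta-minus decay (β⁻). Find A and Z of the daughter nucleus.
Daughter: A = 40, Z = 20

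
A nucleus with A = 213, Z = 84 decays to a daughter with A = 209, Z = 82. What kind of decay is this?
ΔA = -4, ΔZ = -2 ⇒ alpha decay (α)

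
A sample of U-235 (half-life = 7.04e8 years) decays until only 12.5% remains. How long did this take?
t = t½ × log₂(N₀/N) = 2.112e9 years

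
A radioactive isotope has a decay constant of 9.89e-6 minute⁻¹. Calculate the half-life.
t½ = ln(2)/λ = 70090 minutes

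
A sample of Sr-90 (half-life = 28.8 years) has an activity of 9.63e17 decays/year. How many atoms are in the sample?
N = A/λ = 4.001e19 atoms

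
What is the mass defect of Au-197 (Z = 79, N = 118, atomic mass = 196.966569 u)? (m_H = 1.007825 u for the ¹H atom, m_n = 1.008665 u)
Δm = Z·m_H + N·m_n − M = 1.674 u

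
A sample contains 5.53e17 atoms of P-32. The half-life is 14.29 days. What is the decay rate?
A = λN = 2.682e16 decays/day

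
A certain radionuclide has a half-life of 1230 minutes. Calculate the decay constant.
λ = ln(2)/t½ = 5.635e-4 minute⁻¹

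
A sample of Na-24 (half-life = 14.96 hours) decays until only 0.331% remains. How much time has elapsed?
t = t½ × log₂(N₀/N) = 123.3 hours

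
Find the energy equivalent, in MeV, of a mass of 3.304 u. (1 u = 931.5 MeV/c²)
E = mc² = 3078 MeV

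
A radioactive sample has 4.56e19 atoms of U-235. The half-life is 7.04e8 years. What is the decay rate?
A = λN = 4.49e10 decays/year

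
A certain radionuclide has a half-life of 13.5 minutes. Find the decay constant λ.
λ = ln(2)/t½ = 0.05134 minute⁻¹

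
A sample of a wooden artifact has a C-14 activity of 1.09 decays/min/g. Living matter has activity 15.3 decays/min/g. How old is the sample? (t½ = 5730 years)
Age = t½ × log₂(A₀/A) = 21840 years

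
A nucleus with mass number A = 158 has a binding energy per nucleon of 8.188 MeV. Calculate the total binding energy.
B.E. = 8.188 × 158 = 1294 MeV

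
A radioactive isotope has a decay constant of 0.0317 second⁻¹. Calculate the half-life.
t½ = ln(2)/λ = 21.87 seconds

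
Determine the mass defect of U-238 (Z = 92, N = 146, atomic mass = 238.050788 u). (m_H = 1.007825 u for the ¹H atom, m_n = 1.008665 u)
Δm = Z·m_H + N·m_n − M = 1.934 u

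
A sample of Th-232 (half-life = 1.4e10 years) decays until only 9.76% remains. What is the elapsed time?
t = t½ × log₂(N₀/N) = 4.7e10 years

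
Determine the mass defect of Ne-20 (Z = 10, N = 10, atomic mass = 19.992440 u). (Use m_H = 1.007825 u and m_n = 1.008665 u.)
Δm = Z·m_H + N·m_n − M = 0.1725 u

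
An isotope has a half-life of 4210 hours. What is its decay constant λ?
λ = ln(2)/t½ = 1.646e-4 hour⁻¹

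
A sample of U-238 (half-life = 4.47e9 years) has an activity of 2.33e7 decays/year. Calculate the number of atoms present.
N = A/λ = 1.503e17 atoms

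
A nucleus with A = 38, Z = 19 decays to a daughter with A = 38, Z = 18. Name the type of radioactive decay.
ΔA = 0, ΔZ = -1 ⇒ beta-plus decay (β⁺) or electron capture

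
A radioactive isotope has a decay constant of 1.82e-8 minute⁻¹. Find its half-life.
t½ = ln(2)/λ = 3.809e7 minutes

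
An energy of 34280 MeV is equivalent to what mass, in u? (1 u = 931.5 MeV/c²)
m = E/c² = 36.8 u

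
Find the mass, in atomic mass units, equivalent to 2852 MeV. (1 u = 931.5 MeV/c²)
m = E/c² = 3.062 u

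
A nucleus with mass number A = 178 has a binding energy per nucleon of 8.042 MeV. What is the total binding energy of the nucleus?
B.E. = 8.042 × 178 = 1431 MeV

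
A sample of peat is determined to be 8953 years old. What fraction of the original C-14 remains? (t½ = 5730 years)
N/N₀ = (1/2)^(t/t½) = 0.3386 = 33.9%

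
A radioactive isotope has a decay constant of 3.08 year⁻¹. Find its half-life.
t½ = ln(2)/λ = 0.225 years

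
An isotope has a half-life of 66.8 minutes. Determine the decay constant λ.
λ = ln(2)/t½ = 0.01038 minute⁻¹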